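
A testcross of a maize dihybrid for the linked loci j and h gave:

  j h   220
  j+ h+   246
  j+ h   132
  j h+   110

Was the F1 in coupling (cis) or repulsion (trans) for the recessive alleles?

cis

The two most frequent classes are j+ h+ (246) and j h (220); these are the parental (non-recombinant) types.
So the F1 carried j+ h+ on one chromosome and j h on the other — the recessive alleles are on the same chromosome (cis / coupling).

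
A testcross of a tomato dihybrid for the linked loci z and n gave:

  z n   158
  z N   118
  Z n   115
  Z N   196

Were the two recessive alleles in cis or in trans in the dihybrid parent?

The two most frequent classes are Z N (196) and z n (158); these are the parental (non-recombinant) types.
So the F1 carried Z N on one chromosome and z n on the other — the recessive alleles are on the same chromosome (cis / coupling).

cis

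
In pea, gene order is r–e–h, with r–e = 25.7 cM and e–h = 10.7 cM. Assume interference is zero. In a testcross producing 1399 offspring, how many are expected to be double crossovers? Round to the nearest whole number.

Map distances give recombination frequencies of 0.257 and 0.107 for the two intervals.
With no interference, expected double-crossover frequency = 0.257 × 0.107 = 0.02750.
Expected number = 0.02750 × 1399 = 38.47 ≈ 38.

38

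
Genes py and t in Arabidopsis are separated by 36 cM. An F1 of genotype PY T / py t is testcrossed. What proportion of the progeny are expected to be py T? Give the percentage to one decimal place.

18.0%

A map distance of 36 cM corresponds to a recombination frequency of 0.360.
The F1 is PY T / py t, so py T is a recombinant gamete class with expected frequency r/2 = 0.360/2 = 0.1800.
That is 0.1800 = 18.0% of the progeny.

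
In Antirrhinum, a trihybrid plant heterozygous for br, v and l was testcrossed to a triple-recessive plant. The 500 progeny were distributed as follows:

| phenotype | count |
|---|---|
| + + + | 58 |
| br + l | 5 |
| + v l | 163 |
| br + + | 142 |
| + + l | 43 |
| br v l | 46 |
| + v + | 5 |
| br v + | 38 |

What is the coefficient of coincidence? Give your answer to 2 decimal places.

The two most frequent reciprocal classes, + v l and br + +, are the parental types, so the F1 was + v l / br + +.
The two rarest classes, + v + and br + l, are the double crossovers. Comparing them with the parentals, only the l allele has switched, so l is the middle locus and the order is v – l – br.
v–l: (81 + 10)/500 = 0.1820; l–br: (104 + 10)/500 = 0.2280.
Expected DCO frequency = 0.1820 × 0.2280 ≈ 0.04150; observed = 10/500 ≈ 0.02000.
Coefficient of coincidence = 0.02000/0.04150 ≈ 0.48.

0.48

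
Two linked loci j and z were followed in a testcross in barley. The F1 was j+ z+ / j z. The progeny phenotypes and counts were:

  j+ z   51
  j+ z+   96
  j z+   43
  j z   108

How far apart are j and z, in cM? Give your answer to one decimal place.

31.5 cM

The recombinant classes are j+ z and j z+: 51 + 43 = 94.
Recombination frequency = 94/298 = 0.3154 ≈ 31.5%, i.e. 31.5 cM.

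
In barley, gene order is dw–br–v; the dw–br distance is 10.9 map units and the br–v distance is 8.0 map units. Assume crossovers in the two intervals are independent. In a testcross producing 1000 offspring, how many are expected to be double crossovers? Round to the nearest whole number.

Map distances give recombination frequencies of 0.109 and 0.080 for the two intervals.
With no interference, expected double-crossover frequency = 0.109 × 0.080 = 0.00872.
Expected number = 0.00872 × 1000 = 8.72 ≈ 9.

9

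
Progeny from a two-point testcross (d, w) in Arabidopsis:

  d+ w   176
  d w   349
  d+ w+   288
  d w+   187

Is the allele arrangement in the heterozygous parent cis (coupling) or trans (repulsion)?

cis

The two most frequent classes are d+ w+ (288) and d w (349); these are the parental (non-recombinant) types.
So the F1 carried d+ w+ on one chromosome and d w on the other — the recessive alleles are on the same chromosome (cis / coupling).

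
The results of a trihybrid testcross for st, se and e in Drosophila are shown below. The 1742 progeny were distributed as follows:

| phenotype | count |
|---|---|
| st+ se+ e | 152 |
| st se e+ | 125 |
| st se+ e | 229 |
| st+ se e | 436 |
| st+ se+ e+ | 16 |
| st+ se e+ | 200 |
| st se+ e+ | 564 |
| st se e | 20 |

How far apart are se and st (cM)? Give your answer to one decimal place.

18.0 cM

The two most frequent reciprocal classes, st se+ e+ and st+ se e, are the parental types, so the F1 was st se+ e+ / st+ se e.
The two rarest classes, st+ se+ e+ and st se e, are the double crossovers. Comparing them with the parentals, only the st allele has switched, so st is the middle locus and the order is e – st – se.
Crossovers in the st–se interval produce the single-crossover classes st se e+ and st+ se+ e (125 + 152 = 277) plus the double crossovers (36).
RF(st–se) = (277 + 36) / 1742 = 313/1742 = 0.1797 → 18.0 cM.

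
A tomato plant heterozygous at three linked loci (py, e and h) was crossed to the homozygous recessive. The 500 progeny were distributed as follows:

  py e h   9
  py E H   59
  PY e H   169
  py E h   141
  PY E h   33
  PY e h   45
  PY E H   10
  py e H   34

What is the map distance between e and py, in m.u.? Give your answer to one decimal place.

17.2 m.u.

The two most frequent reciprocal classes, py E h and PY e H, are the parental types, so the F1 was py E h / PY e H.
The two rarest classes, py e h and PY E H, are the double crossovers. Comparing them with the parentals, only the e allele has switched, so e is the middle locus and the order is py – e – h.
Crossovers in the py–e interval produce the single-crossover classes PY E h and py e H (33 + 34 = 67) plus the double crossovers (19).
RF(py–e) = (67 + 19) / 500 = 86/500 = 0.1720 → 17.2 m.u.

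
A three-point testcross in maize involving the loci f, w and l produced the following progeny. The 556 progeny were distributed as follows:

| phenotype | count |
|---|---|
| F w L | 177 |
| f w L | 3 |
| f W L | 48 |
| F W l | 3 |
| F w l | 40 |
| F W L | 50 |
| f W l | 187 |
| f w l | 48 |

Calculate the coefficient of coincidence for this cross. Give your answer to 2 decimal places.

0.34

The two most frequent reciprocal classes, F w L and f W l, are the parental types, so the F1 was F w L / f W l.
The two rarest classes, f w L and F W l, are the double crossovers. Comparing them with the parentals, only the f allele has switched, so f is the middle locus and the order is l – f – w.
l–f: (88 + 6)/556 = 0.1691; f–w: (98 + 6)/556 = 0.1871.
Expected DCO frequency = 0.1691 × 0.1871 ≈ 0.03164; observed = 6/556 ≈ 0.01079.
Coefficient of coincidence = 0.01079/0.03164 ≈ 0.34.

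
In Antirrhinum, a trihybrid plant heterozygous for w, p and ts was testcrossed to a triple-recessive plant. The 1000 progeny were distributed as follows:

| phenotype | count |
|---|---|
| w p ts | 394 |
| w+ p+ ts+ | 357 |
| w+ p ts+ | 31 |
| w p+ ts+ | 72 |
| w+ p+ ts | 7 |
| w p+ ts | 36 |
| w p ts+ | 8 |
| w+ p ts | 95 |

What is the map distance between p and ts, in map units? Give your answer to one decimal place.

The two most frequent reciprocal classes, w p ts and w+ p+ ts+, are the parental types, so the F1 was w p ts / w+ p+ ts+.
The two rarest classes, w p ts+ and w+ p+ ts, are the double crossovers. Comparing them with the parentals, only the ts allele has switched, so ts is the middle locus and the order is p – ts – w.
Crossovers in the p–ts interval produce the single-crossover classes w p+ ts and w+ p ts+ (36 + 31 = 67) plus the double crossovers (15).
RF(p–ts) = (67 + 15) / 1000 = 82/1000 = 0.0820 → 8.2 map units.

8.2 map units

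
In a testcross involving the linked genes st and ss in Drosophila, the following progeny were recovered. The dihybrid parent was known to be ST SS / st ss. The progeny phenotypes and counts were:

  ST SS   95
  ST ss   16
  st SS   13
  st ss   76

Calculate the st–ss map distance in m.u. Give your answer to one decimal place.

14.5 m.u.

The recombinant classes are ST ss and st SS: 16 + 13 = 29.
Recombination frequency = 29/200 = 0.1450 ≈ 14.5%, i.e. 14.5 m.u.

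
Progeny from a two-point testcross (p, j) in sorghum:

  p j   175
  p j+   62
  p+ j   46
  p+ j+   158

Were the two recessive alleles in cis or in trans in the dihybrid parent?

The two most frequent classes are p+ j+ (158) and p j (175); these are the parental (non-recombinant) types.
So the F1 carried p+ j+ on one chromosome and p j on the other — the recessive alleles are on the same chromosome (cis / coupling).

cis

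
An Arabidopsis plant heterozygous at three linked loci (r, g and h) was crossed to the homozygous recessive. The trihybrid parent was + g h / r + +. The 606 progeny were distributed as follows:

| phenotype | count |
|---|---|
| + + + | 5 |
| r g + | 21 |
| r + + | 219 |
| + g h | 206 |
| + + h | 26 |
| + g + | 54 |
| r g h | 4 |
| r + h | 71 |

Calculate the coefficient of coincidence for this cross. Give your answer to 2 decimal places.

The two rarest classes, r g h and + + +, are the double crossovers. Comparing them with the parentals, only the r allele has switched, so r is the middle locus and the order is g – r – h.
g–r: (47 + 9)/606 = 0.0924; r–h: (125 + 9)/606 = 0.2211.
Expected DCO frequency = 0.0924 × 0.2211 ≈ 0.02043; observed = 9/606 ≈ 0.01485.
Coefficient of coincidence = 0.01485/0.02043 ≈ 0.73.

0.73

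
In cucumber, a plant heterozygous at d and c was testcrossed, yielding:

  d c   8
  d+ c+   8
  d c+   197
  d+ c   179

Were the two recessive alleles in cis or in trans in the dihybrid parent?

trans

The two most frequent classes are d+ c (179) and d c+ (197); these are the parental (non-recombinant) types.
So the F1 carried d+ c on one chromosome and d c+ on the other — the recessive alleles are on opposite chromosomes (trans / repulsion).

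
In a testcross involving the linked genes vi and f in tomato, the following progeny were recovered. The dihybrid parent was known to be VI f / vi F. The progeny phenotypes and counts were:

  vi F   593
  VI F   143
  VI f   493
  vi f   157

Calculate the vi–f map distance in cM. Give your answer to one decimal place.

The recombinant classes are VI F and vi f: 143 + 157 = 300.
Recombination frequency = 300/1386 = 0.2165 ≈ 21.6%, i.e. 21.6 cM.

21.6 cM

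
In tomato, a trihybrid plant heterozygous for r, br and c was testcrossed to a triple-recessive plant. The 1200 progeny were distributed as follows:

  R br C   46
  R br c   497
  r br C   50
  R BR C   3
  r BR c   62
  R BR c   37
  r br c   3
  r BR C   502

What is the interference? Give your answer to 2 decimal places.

0.32

The two most frequent reciprocal classes, r BR C and R br c, are the parental types, so the F1 was r BR C / R br c.
The two rarest classes, R BR C and r br c, are the double crossovers. Comparing them with the parentals, only the r allele has switched, so r is the middle locus and the order is br – r – c.
br–r: (87 + 6)/1200 = 0.0775; r–c: (108 + 6)/1200 = 0.0950.
Expected DCO frequency = 0.0775 × 0.0950 ≈ 0.00736; observed = 6/1200 ≈ 0.00500.
Coefficient of coincidence = 0.00500/0.00736 ≈ 0.68; interference = 1 − 0.68 = 0.32.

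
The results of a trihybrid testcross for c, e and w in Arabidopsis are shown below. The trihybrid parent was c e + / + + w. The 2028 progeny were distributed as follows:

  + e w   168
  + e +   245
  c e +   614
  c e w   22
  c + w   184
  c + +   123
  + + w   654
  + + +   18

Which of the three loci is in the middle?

The two rarest classes, c e w and + + +, are the double crossovers. Comparing them with the parentals, only the w allele has switched, so w is the middle locus and the order is e – w – c.

w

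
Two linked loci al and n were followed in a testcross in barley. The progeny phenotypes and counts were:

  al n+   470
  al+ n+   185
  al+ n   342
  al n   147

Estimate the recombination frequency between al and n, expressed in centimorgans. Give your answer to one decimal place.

The two most frequent classes, al+ n (342) and al n+ (470), are the parental types, so the F1 was al+ n / al n+.
The recombinant classes are al+ n+ and al n: 185 + 147 = 332.
Recombination frequency = 332/1144 = 0.2902 ≈ 29.0%, i.e. 29.0 centimorgans.

29.0 centimorgans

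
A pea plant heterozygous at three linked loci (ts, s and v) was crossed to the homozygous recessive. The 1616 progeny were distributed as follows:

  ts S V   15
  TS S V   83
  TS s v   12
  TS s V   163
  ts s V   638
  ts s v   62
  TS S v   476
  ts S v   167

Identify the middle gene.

s

The two most frequent reciprocal classes, TS S v and ts s V, are the parental types, so the F1 was TS S v / ts s V.
The two rarest classes, TS s v and ts S V, are the double crossovers. Comparing them with the parentals, only the s allele has switched, so s is the middle locus and the order is ts – s – v.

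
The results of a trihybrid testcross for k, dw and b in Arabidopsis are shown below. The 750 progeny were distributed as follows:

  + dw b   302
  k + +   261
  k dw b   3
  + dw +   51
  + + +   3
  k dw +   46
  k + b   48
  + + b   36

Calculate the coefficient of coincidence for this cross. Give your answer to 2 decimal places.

0.49

The two most frequent reciprocal classes, + dw b and k + +, are the parental types, so the F1 was + dw b / k + +.
The two rarest classes, k dw b and + + +, are the double crossovers. Comparing them with the parentals, only the k allele has switched, so k is the middle locus and the order is b – k – dw.
b–k: (99 + 6)/750 = 0.1400; k–dw: (82 + 6)/750 = 0.1173.
Expected DCO frequency = 0.1400 × 0.1173 ≈ 0.01642; observed = 6/750 ≈ 0.00800.
Coefficient of coincidence = 0.00800/0.01642 ≈ 0.49.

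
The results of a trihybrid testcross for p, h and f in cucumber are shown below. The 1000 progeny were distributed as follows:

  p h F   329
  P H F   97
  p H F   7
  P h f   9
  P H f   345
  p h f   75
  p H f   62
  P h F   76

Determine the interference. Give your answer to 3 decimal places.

0.447

The two most frequent reciprocal classes, P H f and p h F, are the parental types, so the F1 was P H f / p h F.
The two rarest classes, P h f and p H F, are the double crossovers. Comparing them with the parentals, only the h allele has switched, so h is the middle locus and the order is p – h – f.
p–h: (138 + 16)/1000 = 0.1540; h–f: (172 + 16)/1000 = 0.1880.
Expected DCO frequency = 0.1540 × 0.1880 ≈ 0.02895; observed = 16/1000 ≈ 0.01600.
Coefficient of coincidence = 0.01600/0.02895 ≈ 0.553; interference = 1 − 0.553 = 0.447.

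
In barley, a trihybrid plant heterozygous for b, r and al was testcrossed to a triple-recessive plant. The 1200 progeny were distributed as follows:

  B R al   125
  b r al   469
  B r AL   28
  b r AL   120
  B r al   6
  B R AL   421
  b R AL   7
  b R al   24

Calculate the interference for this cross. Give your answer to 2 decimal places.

0.07

The two most frequent reciprocal classes, b r al and B R AL, are the parental types, so the F1 was b r al / B R AL.
The two rarest classes, B r al and b R AL, are the double crossovers. Comparing them with the parentals, only the b allele has switched, so b is the middle locus and the order is r – b – al.
r–b: (52 + 13)/1200 = 0.0542; b–al: (245 + 13)/1200 = 0.2150.
Expected DCO frequency = 0.0542 × 0.2150 ≈ 0.01165; observed = 13/1200 ≈ 0.01083.
Coefficient of coincidence = 0.01083/0.01165 ≈ 0.93; interference = 1 − 0.93 = 0.07.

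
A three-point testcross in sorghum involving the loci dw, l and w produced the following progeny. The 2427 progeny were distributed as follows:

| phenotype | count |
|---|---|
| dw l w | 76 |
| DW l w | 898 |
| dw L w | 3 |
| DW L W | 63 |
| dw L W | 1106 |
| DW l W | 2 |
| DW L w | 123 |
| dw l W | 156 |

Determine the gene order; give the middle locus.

w

The two most frequent reciprocal classes, dw L W and DW l w, are the parental types, so the F1 was dw L W / DW l w.
The two rarest classes, dw L w and DW l W, are the double crossovers. Comparing them with the parentals, only the w allele has switched, so w is the middle locus and the order is l – w – dw.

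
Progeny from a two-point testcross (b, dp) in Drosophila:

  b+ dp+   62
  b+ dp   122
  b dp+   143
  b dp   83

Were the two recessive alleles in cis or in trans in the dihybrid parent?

trans

The two most frequent classes are b+ dp (122) and b dp+ (143); these are the parental (non-recombinant) types.
So the F1 carried b+ dp on one chromosome and b dp+ on the other — the recessive alleles are on opposite chromosomes (trans / repulsion).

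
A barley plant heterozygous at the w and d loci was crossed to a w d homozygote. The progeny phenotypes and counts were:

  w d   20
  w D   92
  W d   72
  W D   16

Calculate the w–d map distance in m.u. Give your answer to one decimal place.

The two most frequent classes, W d (72) and w D (92), are the parental types, so the F1 was W d / w D.
The recombinant classes are W D and w d: 16 + 20 = 36.
Recombination frequency = 36/200 = 0.1800 ≈ 18.0%, i.e. 18.0 m.u.

18.0 m.u.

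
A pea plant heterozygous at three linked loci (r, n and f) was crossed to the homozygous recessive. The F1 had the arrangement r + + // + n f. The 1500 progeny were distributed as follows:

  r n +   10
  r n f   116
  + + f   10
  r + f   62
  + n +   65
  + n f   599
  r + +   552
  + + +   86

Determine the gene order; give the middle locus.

The two rarest classes, r n + and + + f, are the double crossovers. Comparing them with the parentals, only the n allele has switched, so n is the middle locus and the order is r – n – f.

n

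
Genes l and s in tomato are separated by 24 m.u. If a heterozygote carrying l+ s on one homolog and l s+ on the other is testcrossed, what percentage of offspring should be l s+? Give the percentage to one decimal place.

38.0%

A map distance of 24 m.u. corresponds to a recombination frequency of 0.240.
The F1 is l+ s / l s+, so l s+ is a parental gamete class with expected frequency (1 − r)/2 = 0.760/2 = 0.3800.
That is 0.3800 = 38.0% of the progeny.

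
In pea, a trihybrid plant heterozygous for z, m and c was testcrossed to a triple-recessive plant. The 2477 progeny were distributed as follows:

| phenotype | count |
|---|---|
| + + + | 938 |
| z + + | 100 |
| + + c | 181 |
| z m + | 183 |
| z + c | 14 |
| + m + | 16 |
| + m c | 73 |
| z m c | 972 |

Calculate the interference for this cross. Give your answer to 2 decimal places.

The two most frequent reciprocal classes, z m c and + + +, are the parental types, so the F1 was z m c / + + +.
The two rarest classes, z + c and + m +, are the double crossovers. Comparing them with the parentals, only the m allele has switched, so m is the middle locus and the order is z – m – c.
z–m: (173 + 30)/2477 = 0.0820; m–c: (364 + 30)/2477 = 0.1591.
Expected DCO frequency = 0.0820 × 0.1591 ≈ 0.01305; observed = 30/2477 ≈ 0.01211.
Coefficient of coincidence = 0.01211/0.01305 ≈ 0.93; interference = 1 − 0.93 = 0.07.

0.07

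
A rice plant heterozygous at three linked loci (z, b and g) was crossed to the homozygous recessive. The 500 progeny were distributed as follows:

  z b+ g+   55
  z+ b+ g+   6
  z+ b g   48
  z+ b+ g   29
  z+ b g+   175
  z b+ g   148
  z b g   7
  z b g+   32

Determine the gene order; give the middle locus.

b

The two most frequent reciprocal classes, z+ b g+ and z b+ g, are the parental types, so the F1 was z+ b g+ / z b+ g.
The two rarest classes, z+ b+ g+ and z b g, are the double crossovers. Comparing them with the parentals, only the b allele has switched, so b is the middle locus and the order is g – b – z.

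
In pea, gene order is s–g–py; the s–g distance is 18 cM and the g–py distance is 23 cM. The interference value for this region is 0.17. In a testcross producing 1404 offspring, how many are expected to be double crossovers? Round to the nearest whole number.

Map distances give recombination frequencies of 0.180 and 0.230 for the two intervals.
With interference 0.17 (so coincidence = 0.83), expected double-crossover frequency = 0.180 × 0.230 × 0.83 = 0.03436.
Expected number = 0.03436 × 1404 = 48.24 ≈ 48.

48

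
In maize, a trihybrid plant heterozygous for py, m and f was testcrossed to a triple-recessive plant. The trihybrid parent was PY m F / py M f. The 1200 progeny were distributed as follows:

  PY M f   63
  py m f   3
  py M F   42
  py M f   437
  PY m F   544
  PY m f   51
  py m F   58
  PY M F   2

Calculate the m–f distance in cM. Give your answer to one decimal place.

8.2 cM

The two rarest classes, PY M F and py m f, are the double crossovers. Comparing them with the parentals, only the m allele has switched, so m is the middle locus and the order is py – m – f.
Crossovers in the m–f interval produce the single-crossover classes PY m f and py M F (51 + 42 = 93) plus the double crossovers (5).
RF(m–f) = (93 + 5) / 1200 = 98/1200 = 0.0817 → 8.2 cM.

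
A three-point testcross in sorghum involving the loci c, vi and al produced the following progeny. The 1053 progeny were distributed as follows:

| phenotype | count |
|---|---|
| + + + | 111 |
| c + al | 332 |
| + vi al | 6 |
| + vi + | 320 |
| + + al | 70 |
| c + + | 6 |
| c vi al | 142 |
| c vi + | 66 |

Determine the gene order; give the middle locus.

al

The two most frequent reciprocal classes, + vi + and c + al, are the parental types, so the F1 was + vi + / c + al.
The two rarest classes, + vi al and c + +, are the double crossovers. Comparing them with the parentals, only the al allele has switched, so al is the middle locus and the order is vi – al – c.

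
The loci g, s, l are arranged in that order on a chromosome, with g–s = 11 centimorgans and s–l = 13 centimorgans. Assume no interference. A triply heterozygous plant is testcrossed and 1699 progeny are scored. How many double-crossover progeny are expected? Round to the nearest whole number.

24

Map distances give recombination frequencies of 0.110 and 0.130 for the two intervals.
With no interference, expected double-crossover frequency = 0.110 × 0.130 = 0.01430.
Expected number = 0.01430 × 1699 = 24.30 ≈ 24.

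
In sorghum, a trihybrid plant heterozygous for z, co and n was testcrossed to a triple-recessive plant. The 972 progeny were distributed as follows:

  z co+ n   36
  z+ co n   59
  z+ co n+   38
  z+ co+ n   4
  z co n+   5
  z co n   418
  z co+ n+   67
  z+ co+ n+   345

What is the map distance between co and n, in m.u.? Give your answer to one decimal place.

8.5 m.u.

The two most frequent reciprocal classes, z+ co+ n+ and z co n, are the parental types, so the F1 was z+ co+ n+ / z co n.
The two rarest classes, z+ co+ n and z co n+, are the double crossovers. Comparing them with the parentals, only the n allele has switched, so n is the middle locus and the order is z – n – co.
Crossovers in the n–co interval produce the single-crossover classes z+ co n+ and z co+ n (38 + 36 = 74) plus the double crossovers (9).
RF(n–co) = (74 + 9) / 972 = 83/972 = 0.0854 → 8.5 m.u.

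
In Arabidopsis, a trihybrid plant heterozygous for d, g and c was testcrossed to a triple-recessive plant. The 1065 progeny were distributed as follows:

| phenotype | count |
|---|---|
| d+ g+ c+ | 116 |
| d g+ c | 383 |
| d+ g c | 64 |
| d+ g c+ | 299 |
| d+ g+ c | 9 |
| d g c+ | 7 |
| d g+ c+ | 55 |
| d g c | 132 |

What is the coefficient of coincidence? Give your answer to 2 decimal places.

The two most frequent reciprocal classes, d+ g c+ and d g+ c, are the parental types, so the F1 was d+ g c+ / d g+ c.
The two rarest classes, d g c+ and d+ g+ c, are the double crossovers. Comparing them with the parentals, only the d allele has switched, so d is the middle locus and the order is c – d – g.
c–d: (119 + 16)/1065 = 0.1268; d–g: (248 + 16)/1065 = 0.2479.
Expected DCO frequency = 0.1268 × 0.2479 ≈ 0.03143; observed = 16/1065 ≈ 0.01502.
Coefficient of coincidence = 0.01502/0.03143 ≈ 0.48.

0.48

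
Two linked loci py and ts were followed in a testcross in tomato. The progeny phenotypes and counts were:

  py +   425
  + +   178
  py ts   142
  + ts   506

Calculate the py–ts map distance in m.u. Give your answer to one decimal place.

The two most frequent classes, + ts (506) and py + (425), are the parental types, so the F1 was + ts / py +.
The recombinant classes are + + and py ts: 178 + 142 = 320.
Recombination frequency = 320/1251 = 0.2558 ≈ 25.6%, i.e. 25.6 m.u.

25.6 m.u.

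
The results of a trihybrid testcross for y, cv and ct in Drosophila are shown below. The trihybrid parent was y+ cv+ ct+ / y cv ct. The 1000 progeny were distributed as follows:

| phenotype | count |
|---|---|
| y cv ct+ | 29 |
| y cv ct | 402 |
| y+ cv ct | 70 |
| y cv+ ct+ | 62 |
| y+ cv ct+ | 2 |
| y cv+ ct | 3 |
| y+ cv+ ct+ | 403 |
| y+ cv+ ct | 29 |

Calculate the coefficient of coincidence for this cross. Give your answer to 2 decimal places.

The two rarest classes, y+ cv ct+ and y cv+ ct, are the double crossovers. Comparing them with the parentals, only the cv allele has switched, so cv is the middle locus and the order is ct – cv – y.
ct–cv: (58 + 5)/1000 = 0.0630; cv–y: (132 + 5)/1000 = 0.1370.
Expected DCO frequency = 0.0630 × 0.1370 ≈ 0.00863; observed = 5/1000 ≈ 0.00500.
Coefficient of coincidence = 0.00500/0.00863 ≈ 0.58.

0.58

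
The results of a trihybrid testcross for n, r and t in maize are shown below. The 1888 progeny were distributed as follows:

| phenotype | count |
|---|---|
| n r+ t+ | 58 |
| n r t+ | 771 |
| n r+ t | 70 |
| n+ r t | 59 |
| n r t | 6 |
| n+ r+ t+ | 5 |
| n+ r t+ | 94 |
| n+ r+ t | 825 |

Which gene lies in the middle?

The two most frequent reciprocal classes, n+ r+ t and n r t+, are the parental types, so the F1 was n+ r+ t / n r t+.
The two rarest classes, n+ r+ t+ and n r t, are the double crossovers. Comparing them with the parentals, only the t allele has switched, so t is the middle locus and the order is r – t – n.

t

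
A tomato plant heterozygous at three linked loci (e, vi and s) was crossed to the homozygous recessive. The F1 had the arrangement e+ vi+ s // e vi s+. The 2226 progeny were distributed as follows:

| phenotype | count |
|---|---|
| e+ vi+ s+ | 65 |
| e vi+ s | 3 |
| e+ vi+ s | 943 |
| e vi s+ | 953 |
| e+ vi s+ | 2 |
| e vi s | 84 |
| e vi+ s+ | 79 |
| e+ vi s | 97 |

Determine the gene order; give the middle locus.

The two rarest classes, e vi+ s and e+ vi s+, are the double crossovers. Comparing them with the parentals, only the e allele has switched, so e is the middle locus and the order is s – e – vi.

e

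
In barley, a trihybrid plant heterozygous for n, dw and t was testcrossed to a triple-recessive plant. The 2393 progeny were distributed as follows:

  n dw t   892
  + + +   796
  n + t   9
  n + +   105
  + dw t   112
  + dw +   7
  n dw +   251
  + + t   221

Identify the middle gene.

The two most frequent reciprocal classes, n dw t and + + +, are the parental types, so the F1 was n dw t / + + +.
The two rarest classes, n + t and + dw +, are the double crossovers. Comparing them with the parentals, only the dw allele has switched, so dw is the middle locus and the order is n – dw – t.

dw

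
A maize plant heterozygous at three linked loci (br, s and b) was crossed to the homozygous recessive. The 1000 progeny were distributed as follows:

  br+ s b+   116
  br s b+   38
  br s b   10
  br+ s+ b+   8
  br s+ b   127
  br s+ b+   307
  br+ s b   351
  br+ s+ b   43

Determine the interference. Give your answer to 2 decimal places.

The two most frequent reciprocal classes, br+ s b and br s+ b+, are the parental types, so the F1 was br+ s b / br s+ b+.
The two rarest classes, br s b and br+ s+ b+, are the double crossovers. Comparing them with the parentals, only the br allele has switched, so br is the middle locus and the order is b – br – s.
b–br: (243 + 18)/1000 = 0.2610; br–s: (81 + 18)/1000 = 0.0990.
Expected DCO frequency = 0.2610 × 0.0990 ≈ 0.02584; observed = 18/1000 ≈ 0.01800.
Coefficient of coincidence = 0.01800/0.02584 ≈ 0.70; interference = 1 − 0.70 = 0.30.

0.30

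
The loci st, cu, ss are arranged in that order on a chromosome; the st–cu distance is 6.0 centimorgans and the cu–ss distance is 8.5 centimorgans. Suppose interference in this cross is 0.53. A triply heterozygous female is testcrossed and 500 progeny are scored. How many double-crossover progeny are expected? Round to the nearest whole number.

1

Map distances give recombination frequencies of 0.060 and 0.085 for the two intervals.
With interference 0.53 (so coincidence = 0.47), expected double-crossover frequency = 0.060 × 0.085 × 0.47 = 0.00240.
Expected number = 0.00240 × 500 = 1.20 ≈ 1.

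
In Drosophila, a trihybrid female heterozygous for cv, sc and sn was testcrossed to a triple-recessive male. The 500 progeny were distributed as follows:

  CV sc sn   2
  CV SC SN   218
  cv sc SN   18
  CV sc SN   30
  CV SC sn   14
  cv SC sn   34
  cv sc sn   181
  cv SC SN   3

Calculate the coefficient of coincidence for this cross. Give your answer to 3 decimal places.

The two most frequent reciprocal classes, CV SC SN and cv sc sn, are the parental types, so the F1 was CV SC SN / cv sc sn.
The two rarest classes, cv SC SN and CV sc sn, are the double crossovers. Comparing them with the parentals, only the cv allele has switched, so cv is the middle locus and the order is sc – cv – sn.
sc–cv: (64 + 5)/500 = 0.1380; cv–sn: (32 + 5)/500 = 0.0740.
Expected DCO frequency = 0.1380 × 0.0740 ≈ 0.01021; observed = 5/500 ≈ 0.01000.
Coefficient of coincidence = 0.01000/0.01021 ≈ 0.979.

0.979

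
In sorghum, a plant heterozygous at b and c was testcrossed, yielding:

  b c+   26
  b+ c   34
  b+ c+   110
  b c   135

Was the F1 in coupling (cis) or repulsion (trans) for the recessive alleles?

The two most frequent classes are b+ c+ (110) and b c (135); these are the parental (non-recombinant) types.
So the F1 carried b+ c+ on one chromosome and b c on the other — the recessive alleles are on the same chromosome (cis / coupling).

cis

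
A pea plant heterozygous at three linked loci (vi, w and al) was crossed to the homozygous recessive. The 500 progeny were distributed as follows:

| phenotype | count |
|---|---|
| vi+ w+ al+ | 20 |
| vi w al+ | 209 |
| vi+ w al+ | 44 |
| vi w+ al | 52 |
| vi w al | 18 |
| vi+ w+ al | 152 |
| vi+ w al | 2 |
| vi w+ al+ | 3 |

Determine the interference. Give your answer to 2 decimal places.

The two most frequent reciprocal classes, vi w al+ and vi+ w+ al, are the parental types, so the F1 was vi w al+ / vi+ w+ al.
The two rarest classes, vi w+ al+ and vi+ w al, are the double crossovers. Comparing them with the parentals, only the w allele has switched, so w is the middle locus and the order is al – w – vi.
al–w: (38 + 5)/500 = 0.0860; w–vi: (96 + 5)/500 = 0.2020.
Expected DCO frequency = 0.0860 × 0.2020 ≈ 0.01737; observed = 5/500 ≈ 0.01000.
Coefficient of coincidence = 0.01000/0.01737 ≈ 0.58; interference = 1 − 0.58 = 0.42.

0.42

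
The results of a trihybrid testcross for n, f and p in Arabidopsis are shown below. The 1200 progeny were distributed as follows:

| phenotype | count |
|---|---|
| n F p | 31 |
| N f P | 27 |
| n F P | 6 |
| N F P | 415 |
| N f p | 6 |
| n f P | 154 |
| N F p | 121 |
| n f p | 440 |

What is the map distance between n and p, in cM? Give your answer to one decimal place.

23.9 cM

The two most frequent reciprocal classes, n f p and N F P, are the parental types, so the F1 was n f p / N F P.
The two rarest classes, N f p and n F P, are the double crossovers. Comparing them with the parentals, only the n allele has switched, so n is the middle locus and the order is p – n – f.
Crossovers in the p–n interval produce the single-crossover classes n f P and N F p (154 + 121 = 275) plus the double crossovers (12).
RF(p–n) = (275 + 12) / 1200 = 287/1200 = 0.2392 → 23.9 cM.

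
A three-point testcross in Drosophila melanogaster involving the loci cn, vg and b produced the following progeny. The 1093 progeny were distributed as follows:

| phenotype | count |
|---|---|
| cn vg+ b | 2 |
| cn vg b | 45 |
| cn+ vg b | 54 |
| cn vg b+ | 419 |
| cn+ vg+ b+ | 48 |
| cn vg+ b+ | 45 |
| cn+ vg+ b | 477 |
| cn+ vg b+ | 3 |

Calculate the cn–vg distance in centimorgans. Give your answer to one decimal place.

9.5 centimorgans

The two most frequent reciprocal classes, cn vg b+ and cn+ vg+ b, are the parental types, so the F1 was cn vg b+ / cn+ vg+ b.
The two rarest classes, cn+ vg b+ and cn vg+ b, are the double crossovers. Comparing them with the parentals, only the cn allele has switched, so cn is the middle locus and the order is vg – cn – b.
Crossovers in the vg–cn interval produce the single-crossover classes cn vg+ b+ and cn+ vg b (45 + 54 = 99) plus the double crossovers (5).
RF(vg–cn) = (99 + 5) / 1093 = 104/1093 = 0.0952 → 9.5 centimorgans.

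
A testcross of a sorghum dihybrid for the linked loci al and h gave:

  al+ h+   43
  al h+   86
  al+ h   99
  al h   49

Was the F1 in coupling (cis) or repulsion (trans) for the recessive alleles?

trans

The two most frequent classes are al+ h (99) and al h+ (86); these are the parental (non-recombinant) types.
So the F1 carried al+ h on one chromosome and al h+ on the other — the recessive alleles are on opposite chromosomes (trans / repulsion).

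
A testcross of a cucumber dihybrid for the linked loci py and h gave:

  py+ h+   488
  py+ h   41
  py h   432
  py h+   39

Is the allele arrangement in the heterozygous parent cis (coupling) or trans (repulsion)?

cis

The two most frequent classes are py+ h+ (488) and py h (432); these are the parental (non-recombinant) types.
So the F1 carried py+ h+ on one chromosome and py h on the other — the recessive alleles are on the same chromosome (cis / coupling).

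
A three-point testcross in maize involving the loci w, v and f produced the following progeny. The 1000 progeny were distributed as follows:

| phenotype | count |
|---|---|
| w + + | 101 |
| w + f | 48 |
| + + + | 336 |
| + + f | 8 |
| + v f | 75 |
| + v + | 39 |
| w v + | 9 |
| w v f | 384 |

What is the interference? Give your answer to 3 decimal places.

0.153

The two most frequent reciprocal classes, w v f and + + +, are the parental types, so the F1 was w v f / + + +.
The two rarest classes, w v + and + + f, are the double crossovers. Comparing them with the parentals, only the f allele has switched, so f is the middle locus and the order is w – f – v.
w–f: (176 + 17)/1000 = 0.1930; f–v: (87 + 17)/1000 = 0.1040.
Expected DCO frequency = 0.1930 × 0.1040 ≈ 0.02007; observed = 17/1000 ≈ 0.01700.
Coefficient of coincidence = 0.01700/0.02007 ≈ 0.847; interference = 1 − 0.847 = 0.153.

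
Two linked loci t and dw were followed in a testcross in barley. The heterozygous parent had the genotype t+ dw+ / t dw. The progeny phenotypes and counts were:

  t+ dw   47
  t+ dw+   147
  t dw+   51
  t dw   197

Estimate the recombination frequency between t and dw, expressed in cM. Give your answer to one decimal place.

The recombinant classes are t+ dw and t dw+: 47 + 51 = 98.
Recombination frequency = 98/442 = 0.2217 ≈ 22.2%, i.e. 22.2 cM.

22.2 cM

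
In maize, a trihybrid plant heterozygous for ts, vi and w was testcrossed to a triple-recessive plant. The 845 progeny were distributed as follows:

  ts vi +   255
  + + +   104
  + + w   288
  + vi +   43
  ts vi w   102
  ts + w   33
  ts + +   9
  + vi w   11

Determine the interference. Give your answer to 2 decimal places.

0.22

The two most frequent reciprocal classes, + + w and ts vi +, are the parental types, so the F1 was + + w / ts vi +.
The two rarest classes, + vi w and ts + +, are the double crossovers. Comparing them with the parentals, only the vi allele has switched, so vi is the middle locus and the order is ts – vi – w.
ts–vi: (76 + 20)/845 = 0.1136; vi–w: (206 + 20)/845 = 0.2675.
Expected DCO frequency = 0.1136 × 0.2675 ≈ 0.03039; observed = 20/845 ≈ 0.02367.
Coefficient of coincidence = 0.02367/0.03039 ≈ 0.78; interference = 1 − 0.78 = 0.22.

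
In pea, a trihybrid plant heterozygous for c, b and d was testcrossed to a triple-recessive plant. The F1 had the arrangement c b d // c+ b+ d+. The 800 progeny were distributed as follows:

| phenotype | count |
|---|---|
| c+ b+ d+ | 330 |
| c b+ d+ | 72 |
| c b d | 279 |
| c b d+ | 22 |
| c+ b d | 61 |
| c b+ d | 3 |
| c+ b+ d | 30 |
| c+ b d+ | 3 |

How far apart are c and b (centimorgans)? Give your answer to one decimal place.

The two rarest classes, c b+ d and c+ b d+, are the double crossovers. Comparing them with the parentals, only the b allele has switched, so b is the middle locus and the order is d – b – c.
Crossovers in the b–c interval produce the single-crossover classes c+ b d and c b+ d+ (61 + 72 = 133) plus the double crossovers (6).
RF(b–c) = (133 + 6) / 800 = 139/800 = 0.1737 → 17.4 centimorgans.

17.4 centimorgans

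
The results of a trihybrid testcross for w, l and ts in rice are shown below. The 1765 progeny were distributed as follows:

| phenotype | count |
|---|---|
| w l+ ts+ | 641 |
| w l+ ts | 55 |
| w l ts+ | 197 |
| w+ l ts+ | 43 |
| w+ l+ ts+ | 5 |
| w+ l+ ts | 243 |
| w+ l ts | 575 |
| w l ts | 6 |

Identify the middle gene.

w

The two most frequent reciprocal classes, w+ l ts and w l+ ts+, are the parental types, so the F1 was w+ l ts / w l+ ts+.
The two rarest classes, w l ts and w+ l+ ts+, are the double crossovers. Comparing them with the parentals, only the w allele has switched, so w is the middle locus and the order is ts – w – l.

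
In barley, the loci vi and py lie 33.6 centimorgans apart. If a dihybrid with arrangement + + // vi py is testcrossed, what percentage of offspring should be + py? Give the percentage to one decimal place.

16.8%

A map distance of 33.6 centimorgans corresponds to a recombination frequency of 0.336.
The F1 is + + / vi py, so + py is a recombinant gamete class with expected frequency r/2 = 0.336/2 = 0.1680.
That is 0.1680 = 16.8% of the progeny.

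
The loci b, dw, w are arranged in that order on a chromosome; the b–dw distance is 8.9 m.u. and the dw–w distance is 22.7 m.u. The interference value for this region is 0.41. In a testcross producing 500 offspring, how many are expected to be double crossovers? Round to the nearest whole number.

6

Map distances give recombination frequencies of 0.089 and 0.227 for the two intervals.
With interference 0.41 (so coincidence = 0.59), expected double-crossover frequency = 0.089 × 0.227 × 0.59 = 0.01192.
Expected number = 0.01192 × 500 = 5.96 ≈ 6.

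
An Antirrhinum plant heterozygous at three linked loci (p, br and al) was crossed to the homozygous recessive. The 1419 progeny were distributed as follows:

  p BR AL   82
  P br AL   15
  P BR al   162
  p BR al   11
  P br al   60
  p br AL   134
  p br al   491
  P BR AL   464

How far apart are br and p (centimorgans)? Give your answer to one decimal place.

11.8 centimorgans

The two most frequent reciprocal classes, P BR AL and p br al, are the parental types, so the F1 was P BR AL / p br al.
The two rarest classes, P br AL and p BR al, are the double crossovers. Comparing them with the parentals, only the br allele has switched, so br is the middle locus and the order is al – br – p.
Crossovers in the br–p interval produce the single-crossover classes p BR AL and P br al (82 + 60 = 142) plus the double crossovers (26).
RF(br–p) = (142 + 26) / 1419 = 168/1419 = 0.1184 → 11.8 centimorgans.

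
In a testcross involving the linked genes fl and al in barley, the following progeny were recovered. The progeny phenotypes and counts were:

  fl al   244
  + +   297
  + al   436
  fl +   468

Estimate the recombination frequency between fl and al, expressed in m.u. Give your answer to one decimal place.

The two most frequent classes, + al (436) and fl + (468), are the parental types, so the F1 was + al / fl +.
The recombinant classes are + + and fl al: 297 + 244 = 541.
Recombination frequency = 541/1445 = 0.3744 ≈ 37.4%, i.e. 37.4 m.u.

37.4 m.u.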